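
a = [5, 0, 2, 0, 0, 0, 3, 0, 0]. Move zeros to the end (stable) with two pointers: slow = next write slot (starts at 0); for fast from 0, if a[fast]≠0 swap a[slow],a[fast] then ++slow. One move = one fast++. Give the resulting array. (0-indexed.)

[5, 2, 3, 0, 0, 0, 0, 0, 0]

slow=0 fast=0: a[fast]=5≠0 swap→a[0]=5, slow++,fast++
slow=1 fast=1: a[fast]=0, fast++
slow=1 fast=2: a[fast]=2≠0 swap→a[1]=2, slow++,fast++
slow=2 fast=3: a[fast]=0, fast++
slow=2 fast=4: a[fast]=0, fast++
slow=2 fast=5: a[fast]=0, fast++
slow=2 fast=6: a[fast]=3≠0 swap→a[2]=3, slow++,fast++
slow=3 fast=7: a[fast]=0, fast++
slow=3 fast=8: a[fast]=0, fast++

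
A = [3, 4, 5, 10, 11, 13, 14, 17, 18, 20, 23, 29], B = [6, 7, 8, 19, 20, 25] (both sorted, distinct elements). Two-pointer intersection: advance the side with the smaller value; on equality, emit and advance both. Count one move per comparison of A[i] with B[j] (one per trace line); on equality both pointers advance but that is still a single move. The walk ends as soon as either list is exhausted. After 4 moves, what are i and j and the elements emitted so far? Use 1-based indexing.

i=4, j=2, emitted=[]

i=1 j=1: 3<6, i++
i=2 j=1: 4<6, i++
i=3 j=1: 5<6, i++
i=4 j=1: 10>6, j++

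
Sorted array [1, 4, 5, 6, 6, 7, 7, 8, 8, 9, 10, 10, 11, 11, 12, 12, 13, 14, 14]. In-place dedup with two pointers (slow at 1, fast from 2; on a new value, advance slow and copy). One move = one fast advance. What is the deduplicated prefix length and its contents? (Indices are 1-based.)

slow=1 fast=2: a[fast]=4≠a[slow]=1 write a[2]=4, slow++,fast++
slow=2 fast=3: a[fast]=5≠a[slow]=4 write a[3]=5, slow++,fast++
slow=3 fast=4: a[fast]=6≠a[slow]=5 write a[4]=6, slow++,fast++
slow=4 fast=5: a[fast]=6=a[slow] dup, fast++
slow=4 fast=6: a[fast]=7≠a[slow]=6 write a[5]=7, slow++,fast++
slow=5 fast=7: a[fast]=7=a[slow] dup, fast++
slow=5 fast=8: a[fast]=8≠a[slow]=7 write a[6]=8, slow++,fast++
slow=6 fast=9: a[fast]=8=a[slow] dup, fast++
slow=6 fast=10: a[fast]=9≠a[slow]=8 write a[7]=9, slow++,fast++
slow=7 fast=11: a[fast]=10≠a[slow]=9 write a[8]=10, slow++,fast++
slow=8 fast=12: a[fast]=10=a[slow] dup, fast++
slow=8 fast=13: a[fast]=11≠a[slow]=10 write a[9]=11, slow++,fast++
slow=9 fast=14: a[fast]=11=a[slow] dup, fast++
slow=9 fast=15: a[fast]=12≠a[slow]=11 write a[10]=12, slow++,fast++
slow=10 fast=16: a[fast]=12=a[slow] dup, fast++
slow=10 fast=17: a[fast]=13≠a[slow]=12 write a[11]=13, slow++,fast++
slow=11 fast=18: a[fast]=14≠a[slow]=13 write a[12]=14, slow++,fast++
slow=12 fast=19: a[fast]=14=a[slow] dup, fast++

length 12; prefix = [1, 4, 5, 6, 7, 8, 9, 10, 11, 12, 13, 14]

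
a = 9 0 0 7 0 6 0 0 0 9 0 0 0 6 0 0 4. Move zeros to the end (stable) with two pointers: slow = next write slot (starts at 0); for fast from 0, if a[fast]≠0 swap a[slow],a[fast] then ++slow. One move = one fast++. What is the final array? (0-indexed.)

(s=0,f=0) a[fast]=9≠0 swap→a[0]=9 → slow++,fast++
(s=1,f=1) a[fast]=0 → fast++
(s=1,f=2) a[fast]=0 → fast++
(s=1,f=3) a[fast]=7≠0 swap→a[1]=7 → slow++,fast++
(s=2,f=4) a[fast]=0 → fast++
(s=2,f=5) a[fast]=6≠0 swap→a[2]=6 → slow++,fast++
(s=3,f=6) a[fast]=0 → fast++
(s=3,f=7) a[fast]=0 → fast++
(s=3,f=8) a[fast]=0 → fast++
(s=3,f=9) a[fast]=9≠0 swap→a[3]=9 → slow++,fast++
(s=4,f=10) a[fast]=0 → fast++
(s=4,f=11) a[fast]=0 → fast++
(s=4,f=12) a[fast]=0 → fast++
(s=4,f=13) a[fast]=6≠0 swap→a[4]=6 → slow++,fast++
(s=5,f=14) a[fast]=0 → fast++
(s=5,f=15) a[fast]=0 → fast++
(s=5,f=16) a[fast]=4≠0 swap→a[5]=4 → slow++,fast++

[9, 7, 6, 9, 6, 4, 0, 0, 0, 0, 0, 0, 0, 0, 0, 0, 0]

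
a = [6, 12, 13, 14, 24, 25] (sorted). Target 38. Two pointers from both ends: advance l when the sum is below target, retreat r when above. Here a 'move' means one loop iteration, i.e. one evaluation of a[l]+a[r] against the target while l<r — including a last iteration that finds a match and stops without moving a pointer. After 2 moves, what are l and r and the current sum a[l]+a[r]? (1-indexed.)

[1,6] 6+25=31 <38 → l++
[2,6] 12+25=37 <38 → l++

l=3, r=6, sum=38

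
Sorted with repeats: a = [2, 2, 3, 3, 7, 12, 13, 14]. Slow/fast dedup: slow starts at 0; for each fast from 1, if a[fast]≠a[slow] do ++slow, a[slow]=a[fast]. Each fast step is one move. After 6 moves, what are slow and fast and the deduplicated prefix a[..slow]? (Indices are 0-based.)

slow=0 fast=1: a[fast]=2=a[slow] dup, fast++
slow=0 fast=2: a[fast]=3≠a[slow]=2 write a[1]=3, slow++,fast++
slow=1 fast=3: a[fast]=3=a[slow] dup, fast++
slow=1 fast=4: a[fast]=7≠a[slow]=3 write a[2]=7, slow++,fast++
slow=2 fast=5: a[fast]=12≠a[slow]=7 write a[3]=12, slow++,fast++
slow=3 fast=6: a[fast]=13≠a[slow]=12 write a[4]=13, slow++,fast++

slow=4, fast=7, prefix=[2, 3, 7, 12, 13]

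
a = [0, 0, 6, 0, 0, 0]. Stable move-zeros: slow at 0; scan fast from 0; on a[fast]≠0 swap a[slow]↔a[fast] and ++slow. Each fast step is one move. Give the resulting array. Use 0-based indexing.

[6, 0, 0, 0, 0, 0]

(s=0,f=0) a[fast]=0 → fast++
(s=0,f=1) a[fast]=0 → fast++
(s=0,f=2) a[fast]=6≠0 swap→a[0]=6 → slow++,fast++
(s=1,f=3) a[fast]=0 → fast++
(s=1,f=4) a[fast]=0 → fast++
(s=1,f=5) a[fast]=0 → fast++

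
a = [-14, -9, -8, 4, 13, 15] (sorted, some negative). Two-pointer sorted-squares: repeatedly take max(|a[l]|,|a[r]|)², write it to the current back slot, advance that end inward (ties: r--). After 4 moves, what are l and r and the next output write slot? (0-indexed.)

l=2, r=3, next write slot=1

l=0 r=5: |-14|<=|15| out[5]=225, r--
l=0 r=4: |-14|>|13| out[4]=196, l++
l=1 r=4: |-9|<=|13| out[3]=169, r--
l=1 r=3: |-9|>|4| out[2]=81, l++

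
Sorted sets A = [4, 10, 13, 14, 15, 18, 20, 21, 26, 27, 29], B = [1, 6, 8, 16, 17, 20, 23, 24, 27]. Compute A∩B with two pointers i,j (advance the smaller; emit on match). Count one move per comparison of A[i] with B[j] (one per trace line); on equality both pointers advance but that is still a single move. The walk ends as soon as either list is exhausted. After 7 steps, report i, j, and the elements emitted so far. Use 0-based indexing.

i=4, j=3, emitted=[]

[i=0,j=0] 4>1 → j++
[i=0,j=1] 4<6 → i++
[i=1,j=1] 10>6 → j++
[i=1,j=2] 10>8 → j++
[i=1,j=3] 10<16 → i++
[i=2,j=3] 13<16 → i++
[i=3,j=3] 14<16 → i++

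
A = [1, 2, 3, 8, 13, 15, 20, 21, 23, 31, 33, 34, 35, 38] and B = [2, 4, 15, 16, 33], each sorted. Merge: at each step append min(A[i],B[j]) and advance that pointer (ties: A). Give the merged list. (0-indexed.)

[i=0,j=0] A[i]=1<=B[j]=2 take 1 → i++
[i=1,j=0] A[i]=2<=B[j]=2 take 2 → i++
[i=2,j=0] A[i]=3>B[j]=2 take 2 → j++
[i=2,j=1] A[i]=3<=B[j]=4 take 3 → i++
[i=3,j=1] A[i]=8>B[j]=4 take 4 → j++
[i=3,j=2] A[i]=8<=B[j]=15 take 8 → i++
[i=4,j=2] A[i]=13<=B[j]=15 take 13 → i++
[i=5,j=2] A[i]=15<=B[j]=15 take 15 → i++
[i=6,j=2] A[i]=20>B[j]=15 take 15 → j++
[i=6,j=3] A[i]=20>B[j]=16 take 16 → j++
[i=6,j=4] A[i]=20<=B[j]=33 take 20 → i++
[i=7,j=4] A[i]=21<=B[j]=33 take 21 → i++
[i=8,j=4] A[i]=23<=B[j]=33 take 23 → i++
[i=9,j=4] A[i]=31<=B[j]=33 take 31 → i++
[i=10,j=4] A[i]=33<=B[j]=33 take 33 → i++
[i=11,j=4] A[i]=34>B[j]=33 take 33 → j++
[i=11,j=5] B done, take A[i]=34 → i++
[i=12,j=5] B done, take A[i]=35 → i++
[i=13,j=5] B done, take A[i]=38 → i++

[1, 2, 2, 3, 4, 8, 13, 15, 15, 16, 20, 21, 23, 31, 33, 33, 34, 35, 38]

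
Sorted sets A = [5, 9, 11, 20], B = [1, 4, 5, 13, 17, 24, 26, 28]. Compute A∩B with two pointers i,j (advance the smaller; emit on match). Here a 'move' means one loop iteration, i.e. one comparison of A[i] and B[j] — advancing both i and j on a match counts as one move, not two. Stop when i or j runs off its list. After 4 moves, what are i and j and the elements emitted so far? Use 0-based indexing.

i=2, j=3, emitted=[5]

i=0 j=0: 5>1, j++
i=0 j=1: 5>4, j++
i=0 j=2: 5==5 emit, i++,j++
i=1 j=3: 9<13, i++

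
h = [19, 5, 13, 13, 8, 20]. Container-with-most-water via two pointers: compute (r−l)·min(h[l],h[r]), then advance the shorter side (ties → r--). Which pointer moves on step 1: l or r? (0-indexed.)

[0,5] min(19,20)*5=95 best=95 * → l++

l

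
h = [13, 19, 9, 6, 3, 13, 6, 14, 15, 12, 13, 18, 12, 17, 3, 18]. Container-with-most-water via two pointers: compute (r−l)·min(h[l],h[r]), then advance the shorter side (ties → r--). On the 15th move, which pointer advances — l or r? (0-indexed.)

[0,15] min(13,18)*15=195 best=195 * → l++
[1,15] min(19,18)*14=252 best=252 * → r--
[1,14] min(19,3)*13=39 best=252 → r--
[1,13] min(19,17)*12=204 best=252 → r--
[1,12] min(19,12)*11=132 best=252 → r--
[1,11] min(19,18)*10=180 best=252 → r--
[1,10] min(19,13)*9=117 best=252 → r--
[1,9] min(19,12)*8=96 best=252 → r--
[1,8] min(19,15)*7=105 best=252 → r--
[1,7] min(19,14)*6=84 best=252 → r--
[1,6] min(19,6)*5=30 best=252 → r--
[1,5] min(19,13)*4=52 best=252 → r--
[1,4] min(19,3)*3=9 best=252 → r--
[1,3] min(19,6)*2=12 best=252 → r--
[1,2] min(19,9)*1=9 best=252 → r--

r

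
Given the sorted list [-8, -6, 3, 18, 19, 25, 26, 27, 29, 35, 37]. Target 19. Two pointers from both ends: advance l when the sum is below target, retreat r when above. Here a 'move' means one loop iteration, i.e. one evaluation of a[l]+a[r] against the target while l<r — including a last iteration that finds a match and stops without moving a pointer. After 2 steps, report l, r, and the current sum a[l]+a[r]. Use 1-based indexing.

[1,11] -8+37=29 >19 → r--
[1,10] -8+35=27 >19 → r--

l=1, r=9, sum=21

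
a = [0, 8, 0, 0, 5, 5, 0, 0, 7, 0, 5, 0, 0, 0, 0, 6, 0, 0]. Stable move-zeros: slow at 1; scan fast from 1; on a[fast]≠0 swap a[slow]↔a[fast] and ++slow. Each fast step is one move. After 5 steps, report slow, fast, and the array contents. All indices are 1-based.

slow=3, fast=6, a=[8, 5, 0, 0, 0, 5, 0, 0, 7, 0, 5, 0, 0, 0, 0, 6, 0, 0]

slow=1 fast=1: a[fast]=0, fast++
slow=1 fast=2: a[fast]=8≠0 swap→a[1]=8, slow++,fast++
slow=2 fast=3: a[fast]=0, fast++
slow=2 fast=4: a[fast]=0, fast++
slow=2 fast=5: a[fast]=5≠0 swap→a[2]=5, slow++,fast++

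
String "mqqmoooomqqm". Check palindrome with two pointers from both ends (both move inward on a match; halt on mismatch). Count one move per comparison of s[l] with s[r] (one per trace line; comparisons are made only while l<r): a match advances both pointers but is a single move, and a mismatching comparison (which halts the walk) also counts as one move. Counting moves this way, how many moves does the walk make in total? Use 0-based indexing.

l=0 r=11: 'm'=='m', l++,r--
l=1 r=10: 'q'=='q', l++,r--
l=2 r=9: 'q'=='q', l++,r--
l=3 r=8: 'm'=='m', l++,r--
l=4 r=7: 'o'=='o', l++,r--
l=5 r=6: 'o'=='o', l++,r--

6 moves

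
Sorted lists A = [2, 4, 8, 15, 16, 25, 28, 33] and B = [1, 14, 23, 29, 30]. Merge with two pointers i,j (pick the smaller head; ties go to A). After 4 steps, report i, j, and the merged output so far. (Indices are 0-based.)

i=3, j=1, merged so far=[1, 2, 4, 8]

[i=0,j=0] A[i]=2>B[j]=1 take 1 → j++
[i=0,j=1] A[i]=2<=B[j]=14 take 2 → i++
[i=1,j=1] A[i]=4<=B[j]=14 take 4 → i++
[i=2,j=1] A[i]=8<=B[j]=14 take 8 → i++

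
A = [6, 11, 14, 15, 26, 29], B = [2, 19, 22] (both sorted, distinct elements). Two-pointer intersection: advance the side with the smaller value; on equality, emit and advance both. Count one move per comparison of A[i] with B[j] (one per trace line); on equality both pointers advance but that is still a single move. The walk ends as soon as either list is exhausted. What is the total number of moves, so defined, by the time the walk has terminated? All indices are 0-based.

7 moves

[i=0,j=0] 6>2 → j++
[i=0,j=1] 6<19 → i++
[i=1,j=1] 11<19 → i++
[i=2,j=1] 14<19 → i++
[i=3,j=1] 15<19 → i++
[i=4,j=1] 26>19 → j++
[i=4,j=2] 26>22 → j++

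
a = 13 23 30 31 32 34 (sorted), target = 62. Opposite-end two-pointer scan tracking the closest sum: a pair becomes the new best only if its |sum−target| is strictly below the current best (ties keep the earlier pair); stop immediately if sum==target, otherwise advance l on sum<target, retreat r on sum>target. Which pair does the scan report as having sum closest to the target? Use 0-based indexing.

pair (30, 32) with sum 62 (|Δ|=0)

l=0 r=5: 13+34=47 d=15 *, l++
l=1 r=5: 23+34=57 d=5 *, l++
l=2 r=5: 30+34=64 d=2 *, r--
l=2 r=4: 30+32=62 d=0 *, stop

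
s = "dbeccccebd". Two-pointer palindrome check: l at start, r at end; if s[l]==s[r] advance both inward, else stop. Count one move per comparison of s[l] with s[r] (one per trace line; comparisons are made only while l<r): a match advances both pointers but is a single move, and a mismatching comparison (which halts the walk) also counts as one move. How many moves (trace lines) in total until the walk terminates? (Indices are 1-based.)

l=1 r=10: 'd'=='d', l++,r--
l=2 r=9: 'b'=='b', l++,r--
l=3 r=8: 'e'=='e', l++,r--
l=4 r=7: 'c'=='c', l++,r--
l=5 r=6: 'c'=='c', l++,r--

5 moves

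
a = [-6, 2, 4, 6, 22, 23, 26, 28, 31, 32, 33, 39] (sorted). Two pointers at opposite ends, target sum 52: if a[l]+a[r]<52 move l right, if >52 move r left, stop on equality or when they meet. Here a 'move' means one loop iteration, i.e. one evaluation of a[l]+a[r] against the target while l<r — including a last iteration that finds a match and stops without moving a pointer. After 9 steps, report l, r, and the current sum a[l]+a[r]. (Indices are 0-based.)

l=5, r=7, sum=51

[0,11] -6+39=33 <52 → l++
[1,11] 2+39=41 <52 → l++
[2,11] 4+39=43 <52 → l++
[3,11] 6+39=45 <52 → l++
[4,11] 22+39=61 >52 → r--
[4,10] 22+33=55 >52 → r--
[4,9] 22+32=54 >52 → r--
[4,8] 22+31=53 >52 → r--
[4,7] 22+28=50 <52 → l++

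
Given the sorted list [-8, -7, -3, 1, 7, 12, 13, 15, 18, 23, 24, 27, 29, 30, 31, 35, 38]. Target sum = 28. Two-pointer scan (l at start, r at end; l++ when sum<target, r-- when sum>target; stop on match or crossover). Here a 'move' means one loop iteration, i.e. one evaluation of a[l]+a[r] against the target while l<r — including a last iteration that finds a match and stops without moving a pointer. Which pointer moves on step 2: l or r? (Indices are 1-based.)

l

[1,17] -8+38=30 >28 → r--
[1,16] -8+35=27 <28 → l++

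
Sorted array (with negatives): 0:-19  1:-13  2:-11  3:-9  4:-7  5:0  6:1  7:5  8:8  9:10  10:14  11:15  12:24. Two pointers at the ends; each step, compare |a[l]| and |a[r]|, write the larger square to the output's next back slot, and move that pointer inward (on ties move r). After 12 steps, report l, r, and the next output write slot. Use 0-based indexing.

[0,12] |-19|<=|24| out[12]=576 → r--
[0,11] |-19|>|15| out[11]=361 → l++
[1,11] |-13|<=|15| out[10]=225 → r--
[1,10] |-13|<=|14| out[9]=196 → r--
[1,9] |-13|>|10| out[8]=169 → l++
[2,9] |-11|>|10| out[7]=121 → l++
[3,9] |-9|<=|10| out[6]=100 → r--
[3,8] |-9|>|8| out[5]=81 → l++
[4,8] |-7|<=|8| out[4]=64 → r--
[4,7] |-7|>|5| out[3]=49 → l++
[5,7] |0|<=|5| out[2]=25 → r--
[5,6] |0|<=|1| out[1]=1 → r--

l=5, r=5, next write slot=0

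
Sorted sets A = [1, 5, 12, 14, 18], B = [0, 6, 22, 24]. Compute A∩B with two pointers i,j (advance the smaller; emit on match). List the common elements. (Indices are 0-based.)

i=0 j=0: 1>0, j++
i=0 j=1: 1<6, i++
i=1 j=1: 5<6, i++
i=2 j=1: 12>6, j++
i=2 j=2: 12<22, i++
i=3 j=2: 14<22, i++
i=4 j=2: 18<22, i++

intersection = []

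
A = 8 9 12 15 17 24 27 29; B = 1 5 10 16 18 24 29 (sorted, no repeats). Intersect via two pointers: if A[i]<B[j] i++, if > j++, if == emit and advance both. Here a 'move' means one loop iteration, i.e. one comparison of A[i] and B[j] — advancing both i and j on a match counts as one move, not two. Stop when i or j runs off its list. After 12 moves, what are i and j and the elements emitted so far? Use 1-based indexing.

i=8, j=7, emitted=[24]

i=1 j=1: 8>1, j++
i=1 j=2: 8>5, j++
i=1 j=3: 8<10, i++
i=2 j=3: 9<10, i++
i=3 j=3: 12>10, j++
i=3 j=4: 12<16, i++
i=4 j=4: 15<16, i++
i=5 j=4: 17>16, j++
i=5 j=5: 17<18, i++
i=6 j=5: 24>18, j++
i=6 j=6: 24==24 emit, i++,j++
i=7 j=7: 27<29, i++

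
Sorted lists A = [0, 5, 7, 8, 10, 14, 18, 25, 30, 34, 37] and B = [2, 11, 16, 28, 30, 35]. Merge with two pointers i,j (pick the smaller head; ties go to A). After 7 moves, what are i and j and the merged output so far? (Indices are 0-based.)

i=5, j=2, merged so far=[0, 2, 5, 7, 8, 10, 11]

i=0 j=0: A[i]=0<=B[j]=2 take 0, i++
i=1 j=0: A[i]=5>B[j]=2 take 2, j++
i=1 j=1: A[i]=5<=B[j]=11 take 5, i++
i=2 j=1: A[i]=7<=B[j]=11 take 7, i++
i=3 j=1: A[i]=8<=B[j]=11 take 8, i++
i=4 j=1: A[i]=10<=B[j]=11 take 10, i++
i=5 j=1: A[i]=14>B[j]=11 take 11, j++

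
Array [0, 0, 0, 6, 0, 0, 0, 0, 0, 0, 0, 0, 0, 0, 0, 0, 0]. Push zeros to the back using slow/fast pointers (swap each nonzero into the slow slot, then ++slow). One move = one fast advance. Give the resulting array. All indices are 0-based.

(s=0,f=0) a[fast]=0 → fast++
(s=0,f=1) a[fast]=0 → fast++
(s=0,f=2) a[fast]=0 → fast++
(s=0,f=3) a[fast]=6≠0 swap→a[0]=6 → slow++,fast++
(s=1,f=4) a[fast]=0 → fast++
(s=1,f=5) a[fast]=0 → fast++
(s=1,f=6) a[fast]=0 → fast++
(s=1,f=7) a[fast]=0 → fast++
(s=1,f=8) a[fast]=0 → fast++
(s=1,f=9) a[fast]=0 → fast++
(s=1,f=10) a[fast]=0 → fast++
(s=1,f=11) a[fast]=0 → fast++
(s=1,f=12) a[fast]=0 → fast++
(s=1,f=13) a[fast]=0 → fast++
(s=1,f=14) a[fast]=0 → fast++
(s=1,f=15) a[fast]=0 → fast++
(s=1,f=16) a[fast]=0 → fast++

[6, 0, 0, 0, 0, 0, 0, 0, 0, 0, 0, 0, 0, 0, 0, 0, 0]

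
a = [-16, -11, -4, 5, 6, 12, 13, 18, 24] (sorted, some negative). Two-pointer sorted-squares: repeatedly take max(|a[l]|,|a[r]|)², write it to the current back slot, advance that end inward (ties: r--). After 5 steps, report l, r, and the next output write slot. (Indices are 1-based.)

[1,9] |-16|<=|24| out[9]=576 → r--
[1,8] |-16|<=|18| out[8]=324 → r--
[1,7] |-16|>|13| out[7]=256 → l++
[2,7] |-11|<=|13| out[6]=169 → r--
[2,6] |-11|<=|12| out[5]=144 → r--

l=2, r=5, next write slot=4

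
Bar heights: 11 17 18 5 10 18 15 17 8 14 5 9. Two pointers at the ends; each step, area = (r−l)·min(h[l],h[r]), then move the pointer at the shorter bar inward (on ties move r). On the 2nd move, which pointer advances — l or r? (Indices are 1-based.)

[1,12] min(11,9)*11=99 best=99 * → r--
[1,11] min(11,5)*10=50 best=99 → r--

r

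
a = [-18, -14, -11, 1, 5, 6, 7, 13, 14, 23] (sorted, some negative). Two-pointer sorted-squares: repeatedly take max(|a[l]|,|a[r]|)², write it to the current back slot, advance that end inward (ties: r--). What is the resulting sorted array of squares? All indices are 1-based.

l=1 r=10: |-18|<=|23| out[10]=529, r--
l=1 r=9: |-18|>|14| out[9]=324, l++
l=2 r=9: |-14|<=|14| out[8]=196, r--
l=2 r=8: |-14|>|13| out[7]=196, l++
l=3 r=8: |-11|<=|13| out[6]=169, r--
l=3 r=7: |-11|>|7| out[5]=121, l++
l=4 r=7: |1|<=|7| out[4]=49, r--
l=4 r=6: |1|<=|6| out[3]=36, r--
l=4 r=5: |1|<=|5| out[2]=25, r--
l=4 r=4: |1|<=|1| out[1]=1, r--

[1, 25, 36, 49, 121, 169, 196, 196, 324, 529]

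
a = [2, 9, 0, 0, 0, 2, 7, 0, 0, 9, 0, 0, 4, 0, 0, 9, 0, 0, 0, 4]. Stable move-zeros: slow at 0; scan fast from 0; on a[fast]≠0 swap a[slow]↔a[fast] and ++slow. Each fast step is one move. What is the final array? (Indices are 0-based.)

[2, 9, 2, 7, 9, 4, 9, 4, 0, 0, 0, 0, 0, 0, 0, 0, 0, 0, 0, 0]

slow=0 fast=0: a[fast]=2≠0 swap→a[0]=2, slow++,fast++
slow=1 fast=1: a[fast]=9≠0 swap→a[1]=9, slow++,fast++
slow=2 fast=2: a[fast]=0, fast++
slow=2 fast=3: a[fast]=0, fast++
slow=2 fast=4: a[fast]=0, fast++
slow=2 fast=5: a[fast]=2≠0 swap→a[2]=2, slow++,fast++
slow=3 fast=6: a[fast]=7≠0 swap→a[3]=7, slow++,fast++
slow=4 fast=7: a[fast]=0, fast++
slow=4 fast=8: a[fast]=0, fast++
slow=4 fast=9: a[fast]=9≠0 swap→a[4]=9, slow++,fast++
slow=5 fast=10: a[fast]=0, fast++
slow=5 fast=11: a[fast]=0, fast++
slow=5 fast=12: a[fast]=4≠0 swap→a[5]=4, slow++,fast++
slow=6 fast=13: a[fast]=0, fast++
slow=6 fast=14: a[fast]=0, fast++
slow=6 fast=15: a[fast]=9≠0 swap→a[6]=9, slow++,fast++
slow=7 fast=16: a[fast]=0, fast++
slow=7 fast=17: a[fast]=0, fast++
slow=7 fast=18: a[fast]=0, fast++
slow=7 fast=19: a[fast]=4≠0 swap→a[7]=4, slow++,fast++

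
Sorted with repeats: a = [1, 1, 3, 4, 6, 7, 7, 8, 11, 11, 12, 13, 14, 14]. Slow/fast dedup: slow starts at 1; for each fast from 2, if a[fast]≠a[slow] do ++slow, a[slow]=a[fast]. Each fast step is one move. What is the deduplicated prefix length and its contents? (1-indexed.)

slow=1 fast=2: a[fast]=1=a[slow] dup, fast++
slow=1 fast=3: a[fast]=3≠a[slow]=1 write a[2]=3, slow++,fast++
slow=2 fast=4: a[fast]=4≠a[slow]=3 write a[3]=4, slow++,fast++
slow=3 fast=5: a[fast]=6≠a[slow]=4 write a[4]=6, slow++,fast++
slow=4 fast=6: a[fast]=7≠a[slow]=6 write a[5]=7, slow++,fast++
slow=5 fast=7: a[fast]=7=a[slow] dup, fast++
slow=5 fast=8: a[fast]=8≠a[slow]=7 write a[6]=8, slow++,fast++
slow=6 fast=9: a[fast]=11≠a[slow]=8 write a[7]=11, slow++,fast++
slow=7 fast=10: a[fast]=11=a[slow] dup, fast++
slow=7 fast=11: a[fast]=12≠a[slow]=11 write a[8]=12, slow++,fast++
slow=8 fast=12: a[fast]=13≠a[slow]=12 write a[9]=13, slow++,fast++
slow=9 fast=13: a[fast]=14≠a[slow]=13 write a[10]=14, slow++,fast++
slow=10 fast=14: a[fast]=14=a[slow] dup, fast++

length 10; prefix = [1, 3, 4, 6, 7, 8, 11, 12, 13, 14]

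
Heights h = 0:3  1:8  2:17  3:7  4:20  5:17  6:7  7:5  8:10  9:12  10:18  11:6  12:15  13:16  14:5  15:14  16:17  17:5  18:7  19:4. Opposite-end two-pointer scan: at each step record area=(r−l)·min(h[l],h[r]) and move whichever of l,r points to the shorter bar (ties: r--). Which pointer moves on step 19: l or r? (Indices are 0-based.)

[0,19] min(3,4)*19=57 best=57 * → l++
[1,19] min(8,4)*18=72 best=72 * → r--
[1,18] min(8,7)*17=119 best=119 * → r--
[1,17] min(8,5)*16=80 best=119 → r--
[1,16] min(8,17)*15=120 best=120 * → l++
[2,16] min(17,17)*14=238 best=238 * → r--
[2,15] min(17,14)*13=182 best=238 → r--
[2,14] min(17,5)*12=60 best=238 → r--
[2,13] min(17,16)*11=176 best=238 → r--
[2,12] min(17,15)*10=150 best=238 → r--
[2,11] min(17,6)*9=54 best=238 → r--
[2,10] min(17,18)*8=136 best=238 → l++
[3,10] min(7,18)*7=49 best=238 → l++
[4,10] min(20,18)*6=108 best=238 → r--
[4,9] min(20,12)*5=60 best=238 → r--
[4,8] min(20,10)*4=40 best=238 → r--
[4,7] min(20,5)*3=15 best=238 → r--
[4,6] min(20,7)*2=14 best=238 → r--
[4,5] min(20,17)*1=17 best=238 → r--

r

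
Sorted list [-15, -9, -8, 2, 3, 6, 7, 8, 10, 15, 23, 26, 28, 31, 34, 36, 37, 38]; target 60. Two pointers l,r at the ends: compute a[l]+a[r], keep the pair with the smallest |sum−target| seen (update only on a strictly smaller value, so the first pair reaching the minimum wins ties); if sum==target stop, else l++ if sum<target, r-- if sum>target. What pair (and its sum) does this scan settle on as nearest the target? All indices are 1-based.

l=1 r=18: -15+38=23 d=37 *, l++
l=2 r=18: -9+38=29 d=31 *, l++
l=3 r=18: -8+38=30 d=30 *, l++
l=4 r=18: 2+38=40 d=20 *, l++
l=5 r=18: 3+38=41 d=19 *, l++
l=6 r=18: 6+38=44 d=16 *, l++
l=7 r=18: 7+38=45 d=15 *, l++
l=8 r=18: 8+38=46 d=14 *, l++
l=9 r=18: 10+38=48 d=12 *, l++
l=10 r=18: 15+38=53 d=7 *, l++
l=11 r=18: 23+38=61 d=1 *, r--
l=11 r=17: 23+37=60 d=0 *, stop

pair (23, 37) with sum 60 (|Δ|=0)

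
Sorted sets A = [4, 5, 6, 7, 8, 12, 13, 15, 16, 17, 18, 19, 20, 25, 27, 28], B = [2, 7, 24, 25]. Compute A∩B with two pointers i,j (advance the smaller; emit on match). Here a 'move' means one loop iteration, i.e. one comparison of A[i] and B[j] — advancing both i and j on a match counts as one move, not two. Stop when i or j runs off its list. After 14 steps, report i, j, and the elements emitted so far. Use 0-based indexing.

i=13, j=2, emitted=[7]

i=0 j=0: 4>2, j++
i=0 j=1: 4<7, i++
i=1 j=1: 5<7, i++
i=2 j=1: 6<7, i++
i=3 j=1: 7==7 emit, i++,j++
i=4 j=2: 8<24, i++
i=5 j=2: 12<24, i++
i=6 j=2: 13<24, i++
i=7 j=2: 15<24, i++
i=8 j=2: 16<24, i++
i=9 j=2: 17<24, i++
i=10 j=2: 18<24, i++
i=11 j=2: 19<24, i++
i=12 j=2: 20<24, i++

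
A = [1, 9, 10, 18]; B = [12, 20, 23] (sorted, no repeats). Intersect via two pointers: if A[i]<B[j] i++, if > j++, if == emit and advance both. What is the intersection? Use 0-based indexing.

intersection = []

i=0 j=0: 1<12, i++
i=1 j=0: 9<12, i++
i=2 j=0: 10<12, i++
i=3 j=0: 18>12, j++
i=3 j=1: 18<20, i++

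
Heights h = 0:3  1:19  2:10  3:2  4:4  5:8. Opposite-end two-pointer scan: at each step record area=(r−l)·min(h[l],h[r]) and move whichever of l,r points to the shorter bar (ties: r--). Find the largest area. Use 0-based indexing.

max area = 32

l=0 r=5: min(3,8)*5=15 best=15 *, l++
l=1 r=5: min(19,8)*4=32 best=32 *, r--
l=1 r=4: min(19,4)*3=12 best=32, r--
l=1 r=3: min(19,2)*2=4 best=32, r--
l=1 r=2: min(19,10)*1=10 best=32, r--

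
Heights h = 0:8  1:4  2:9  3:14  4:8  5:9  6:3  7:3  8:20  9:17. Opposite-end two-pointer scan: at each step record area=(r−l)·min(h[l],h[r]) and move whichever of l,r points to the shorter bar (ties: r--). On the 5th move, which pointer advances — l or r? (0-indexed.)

l

[0,9] min(8,17)*9=72 best=72 * → l++
[1,9] min(4,17)*8=32 best=72 → l++
[2,9] min(9,17)*7=63 best=72 → l++
[3,9] min(14,17)*6=84 best=84 * → l++
[4,9] min(8,17)*5=40 best=84 → l++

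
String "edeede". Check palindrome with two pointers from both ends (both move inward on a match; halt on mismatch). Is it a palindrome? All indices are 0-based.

[0,5] 'e'=='e' → l++,r--
[1,4] 'd'=='d' → l++,r--
[2,3] 'e'=='e' → l++,r--

palindrome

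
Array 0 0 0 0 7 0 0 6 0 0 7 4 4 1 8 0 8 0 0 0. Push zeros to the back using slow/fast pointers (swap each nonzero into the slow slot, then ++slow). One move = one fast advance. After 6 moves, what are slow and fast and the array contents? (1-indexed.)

slow=2, fast=7, a=[7, 0, 0, 0, 0, 0, 0, 6, 0, 0, 7, 4, 4, 1, 8, 0, 8, 0, 0, 0]

slow=1 fast=1: a[fast]=0, fast++
slow=1 fast=2: a[fast]=0, fast++
slow=1 fast=3: a[fast]=0, fast++
slow=1 fast=4: a[fast]=0, fast++
slow=1 fast=5: a[fast]=7≠0 swap→a[1]=7, slow++,fast++
slow=2 fast=6: a[fast]=0, fast++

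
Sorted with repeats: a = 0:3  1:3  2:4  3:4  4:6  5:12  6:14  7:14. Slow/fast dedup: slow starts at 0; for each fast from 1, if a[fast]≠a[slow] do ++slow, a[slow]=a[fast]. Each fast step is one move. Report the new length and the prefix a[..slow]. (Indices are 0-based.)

length 5; prefix = [3, 4, 6, 12, 14]

slow=0 fast=1: a[fast]=3=a[slow] dup, fast++
slow=0 fast=2: a[fast]=4≠a[slow]=3 write a[1]=4, slow++,fast++
slow=1 fast=3: a[fast]=4=a[slow] dup, fast++
slow=1 fast=4: a[fast]=6≠a[slow]=4 write a[2]=6, slow++,fast++
slow=2 fast=5: a[fast]=12≠a[slow]=6 write a[3]=12, slow++,fast++
slow=3 fast=6: a[fast]=14≠a[slow]=12 write a[4]=14, slow++,fast++
slow=4 fast=7: a[fast]=14=a[slow] dup, fast++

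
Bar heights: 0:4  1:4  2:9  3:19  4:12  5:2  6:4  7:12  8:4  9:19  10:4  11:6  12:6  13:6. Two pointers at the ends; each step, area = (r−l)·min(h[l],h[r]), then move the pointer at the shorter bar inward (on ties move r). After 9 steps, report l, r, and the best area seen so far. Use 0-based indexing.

l=0 r=13: min(4,6)*13=52 best=52 *, l++
l=1 r=13: min(4,6)*12=48 best=52, l++
l=2 r=13: min(9,6)*11=66 best=66 *, r--
l=2 r=12: min(9,6)*10=60 best=66, r--
l=2 r=11: min(9,6)*9=54 best=66, r--
l=2 r=10: min(9,4)*8=32 best=66, r--
l=2 r=9: min(9,19)*7=63 best=66, l++
l=3 r=9: min(19,19)*6=114 best=114 *, r--
l=3 r=8: min(19,4)*5=20 best=114, r--

l=3, r=7, best area=114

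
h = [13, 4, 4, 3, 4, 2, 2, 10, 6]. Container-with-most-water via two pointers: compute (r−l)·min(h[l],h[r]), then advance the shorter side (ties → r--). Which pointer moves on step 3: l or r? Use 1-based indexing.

r

l=1 r=9: min(13,6)*8=48 best=48 *, r--
l=1 r=8: min(13,10)*7=70 best=70 *, r--
l=1 r=7: min(13,2)*6=12 best=70, r--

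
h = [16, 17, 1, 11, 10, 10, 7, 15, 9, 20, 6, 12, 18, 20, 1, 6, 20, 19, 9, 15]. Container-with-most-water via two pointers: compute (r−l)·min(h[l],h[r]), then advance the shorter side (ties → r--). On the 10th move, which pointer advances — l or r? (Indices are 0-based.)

l

l=0 r=19: min(16,15)*19=285 best=285 *, r--
l=0 r=18: min(16,9)*18=162 best=285, r--
l=0 r=17: min(16,19)*17=272 best=285, l++
l=1 r=17: min(17,19)*16=272 best=285, l++
l=2 r=17: min(1,19)*15=15 best=285, l++
l=3 r=17: min(11,19)*14=154 best=285, l++
l=4 r=17: min(10,19)*13=130 best=285, l++
l=5 r=17: min(10,19)*12=120 best=285, l++
l=6 r=17: min(7,19)*11=77 best=285, l++
l=7 r=17: min(15,19)*10=150 best=285, l++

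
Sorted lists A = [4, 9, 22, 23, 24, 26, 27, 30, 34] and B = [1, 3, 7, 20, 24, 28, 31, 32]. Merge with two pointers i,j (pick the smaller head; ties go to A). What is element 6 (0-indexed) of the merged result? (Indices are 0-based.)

i=0 j=0: A[i]=4>B[j]=1 take 1, j++
i=0 j=1: A[i]=4>B[j]=3 take 3, j++
i=0 j=2: A[i]=4<=B[j]=7 take 4, i++
i=1 j=2: A[i]=9>B[j]=7 take 7, j++
i=1 j=3: A[i]=9<=B[j]=20 take 9, i++
i=2 j=3: A[i]=22>B[j]=20 take 20, j++
i=2 j=4: A[i]=22<=B[j]=24 take 22, i++
i=3 j=4: A[i]=23<=B[j]=24 take 23, i++
i=4 j=4: A[i]=24<=B[j]=24 take 24, i++
i=5 j=4: A[i]=26>B[j]=24 take 24, j++
i=5 j=5: A[i]=26<=B[j]=28 take 26, i++
i=6 j=5: A[i]=27<=B[j]=28 take 27, i++
i=7 j=5: A[i]=30>B[j]=28 take 28, j++
i=7 j=6: A[i]=30<=B[j]=31 take 30, i++
i=8 j=6: A[i]=34>B[j]=31 take 31, j++
i=8 j=7: A[i]=34>B[j]=32 take 32, j++
i=8 j=8: B done, take A[i]=34, i++

merged[6] = 22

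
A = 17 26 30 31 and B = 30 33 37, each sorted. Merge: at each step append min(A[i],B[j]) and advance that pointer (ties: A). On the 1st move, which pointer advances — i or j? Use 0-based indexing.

i

i=0 j=0: A[i]=17<=B[j]=30 take 17, i++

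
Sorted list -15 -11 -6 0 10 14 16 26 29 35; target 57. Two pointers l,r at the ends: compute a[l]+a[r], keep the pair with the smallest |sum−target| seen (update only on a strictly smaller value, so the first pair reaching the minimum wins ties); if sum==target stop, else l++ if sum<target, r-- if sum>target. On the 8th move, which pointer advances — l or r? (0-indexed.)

l=0 r=9: -15+35=20 d=37 *, l++
l=1 r=9: -11+35=24 d=33 *, l++
l=2 r=9: -6+35=29 d=28 *, l++
l=3 r=9: 0+35=35 d=22 *, l++
l=4 r=9: 10+35=45 d=12 *, l++
l=5 r=9: 14+35=49 d=8 *, l++
l=6 r=9: 16+35=51 d=6 *, l++
l=7 r=9: 26+35=61 d=4 *, r--

r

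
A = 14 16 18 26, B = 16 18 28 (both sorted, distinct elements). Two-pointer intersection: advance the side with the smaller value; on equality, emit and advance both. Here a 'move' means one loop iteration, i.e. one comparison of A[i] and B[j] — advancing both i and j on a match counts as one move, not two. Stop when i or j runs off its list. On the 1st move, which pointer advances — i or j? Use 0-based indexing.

[i=0,j=0] 14<16 → i++

i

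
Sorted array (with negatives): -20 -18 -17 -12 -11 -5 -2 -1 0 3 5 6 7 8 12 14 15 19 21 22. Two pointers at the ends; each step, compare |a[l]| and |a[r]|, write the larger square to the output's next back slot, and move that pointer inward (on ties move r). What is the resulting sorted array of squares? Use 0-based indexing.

l=0 r=19: |-20|<=|22| out[19]=484, r--
l=0 r=18: |-20|<=|21| out[18]=441, r--
l=0 r=17: |-20|>|19| out[17]=400, l++
l=1 r=17: |-18|<=|19| out[16]=361, r--
l=1 r=16: |-18|>|15| out[15]=324, l++
l=2 r=16: |-17|>|15| out[14]=289, l++
l=3 r=16: |-12|<=|15| out[13]=225, r--
l=3 r=15: |-12|<=|14| out[12]=196, r--
l=3 r=14: |-12|<=|12| out[11]=144, r--
l=3 r=13: |-12|>|8| out[10]=144, l++
l=4 r=13: |-11|>|8| out[9]=121, l++
l=5 r=13: |-5|<=|8| out[8]=64, r--
l=5 r=12: |-5|<=|7| out[7]=49, r--
l=5 r=11: |-5|<=|6| out[6]=36, r--
l=5 r=10: |-5|<=|5| out[5]=25, r--
l=5 r=9: |-5|>|3| out[4]=25, l++
l=6 r=9: |-2|<=|3| out[3]=9, r--
l=6 r=8: |-2|>|0| out[2]=4, l++
l=7 r=8: |-1|>|0| out[1]=1, l++
l=8 r=8: |0|<=|0| out[0]=0, r--

[0, 1, 4, 9, 25, 25, 36, 49, 64, 121, 144, 144, 196, 225, 289, 324, 361, 400, 441, 484]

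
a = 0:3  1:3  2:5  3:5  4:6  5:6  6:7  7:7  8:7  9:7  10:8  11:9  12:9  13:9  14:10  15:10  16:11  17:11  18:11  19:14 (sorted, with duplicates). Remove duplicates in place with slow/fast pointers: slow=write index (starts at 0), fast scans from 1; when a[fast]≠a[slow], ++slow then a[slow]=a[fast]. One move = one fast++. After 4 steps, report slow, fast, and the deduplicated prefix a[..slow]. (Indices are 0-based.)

slow=2, fast=5, prefix=[3, 5, 6]

slow=0 fast=1: a[fast]=3=a[slow] dup, fast++
slow=0 fast=2: a[fast]=5≠a[slow]=3 write a[1]=5, slow++,fast++
slow=1 fast=3: a[fast]=5=a[slow] dup, fast++
slow=1 fast=4: a[fast]=6≠a[slow]=5 write a[2]=6, slow++,fast++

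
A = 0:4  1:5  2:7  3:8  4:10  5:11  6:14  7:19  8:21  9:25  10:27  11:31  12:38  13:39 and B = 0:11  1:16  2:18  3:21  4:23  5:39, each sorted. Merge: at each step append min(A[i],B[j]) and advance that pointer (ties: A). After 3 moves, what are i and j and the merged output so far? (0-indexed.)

i=3, j=0, merged so far=[4, 5, 7]

i=0 j=0: A[i]=4<=B[j]=11 take 4, i++
i=1 j=0: A[i]=5<=B[j]=11 take 5, i++
i=2 j=0: A[i]=7<=B[j]=11 take 7, i++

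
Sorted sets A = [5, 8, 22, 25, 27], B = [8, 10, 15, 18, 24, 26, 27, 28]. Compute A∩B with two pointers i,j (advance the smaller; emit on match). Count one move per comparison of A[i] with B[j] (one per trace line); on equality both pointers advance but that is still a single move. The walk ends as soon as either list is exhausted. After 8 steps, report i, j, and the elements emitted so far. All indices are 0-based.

i=4, j=5, emitted=[8]

i=0 j=0: 5<8, i++
i=1 j=0: 8==8 emit, i++,j++
i=2 j=1: 22>10, j++
i=2 j=2: 22>15, j++
i=2 j=3: 22>18, j++
i=2 j=4: 22<24, i++
i=3 j=4: 25>24, j++
i=3 j=5: 25<26, i++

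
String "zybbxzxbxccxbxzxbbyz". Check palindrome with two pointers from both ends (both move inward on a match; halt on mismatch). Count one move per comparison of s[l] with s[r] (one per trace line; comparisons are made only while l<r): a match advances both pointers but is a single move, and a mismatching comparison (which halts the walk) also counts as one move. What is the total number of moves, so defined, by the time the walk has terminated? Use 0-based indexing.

[0,19] 'z'=='z' → l++,r--
[1,18] 'y'=='y' → l++,r--
[2,17] 'b'=='b' → l++,r--
[3,16] 'b'=='b' → l++,r--
[4,15] 'x'=='x' → l++,r--
[5,14] 'z'=='z' → l++,r--
[6,13] 'x'=='x' → l++,r--
[7,12] 'b'=='b' → l++,r--
[8,11] 'x'=='x' → l++,r--
[9,10] 'c'=='c' → l++,r--

10 moves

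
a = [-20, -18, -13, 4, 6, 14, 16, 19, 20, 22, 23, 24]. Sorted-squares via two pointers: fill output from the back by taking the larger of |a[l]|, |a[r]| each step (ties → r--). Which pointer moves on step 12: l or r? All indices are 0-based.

[0,11] |-20|<=|24| out[11]=576 → r--
[0,10] |-20|<=|23| out[10]=529 → r--
[0,9] |-20|<=|22| out[9]=484 → r--
[0,8] |-20|<=|20| out[8]=400 → r--
[0,7] |-20|>|19| out[7]=400 → l++
[1,7] |-18|<=|19| out[6]=361 → r--
[1,6] |-18|>|16| out[5]=324 → l++
[2,6] |-13|<=|16| out[4]=256 → r--
[2,5] |-13|<=|14| out[3]=196 → r--
[2,4] |-13|>|6| out[2]=169 → l++
[3,4] |4|<=|6| out[1]=36 → r--
[3,3] |4|<=|4| out[0]=16 → r--

r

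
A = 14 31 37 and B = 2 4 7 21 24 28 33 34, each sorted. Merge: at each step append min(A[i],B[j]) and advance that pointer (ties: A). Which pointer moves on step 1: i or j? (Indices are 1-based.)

i=1 j=1: A[i]=14>B[j]=2 take 2, j++

j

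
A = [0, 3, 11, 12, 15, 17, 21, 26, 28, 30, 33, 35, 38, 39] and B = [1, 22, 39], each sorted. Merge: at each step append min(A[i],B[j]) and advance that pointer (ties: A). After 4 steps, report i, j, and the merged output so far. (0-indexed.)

i=3, j=1, merged so far=[0, 1, 3, 11]

i=0 j=0: A[i]=0<=B[j]=1 take 0, i++
i=1 j=0: A[i]=3>B[j]=1 take 1, j++
i=1 j=1: A[i]=3<=B[j]=22 take 3, i++
i=2 j=1: A[i]=11<=B[j]=22 take 11, i++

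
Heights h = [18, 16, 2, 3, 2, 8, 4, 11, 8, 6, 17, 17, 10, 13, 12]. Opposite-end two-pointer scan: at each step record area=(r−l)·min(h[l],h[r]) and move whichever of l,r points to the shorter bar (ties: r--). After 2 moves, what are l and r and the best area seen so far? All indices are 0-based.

l=0, r=12, best area=169

[0,14] min(18,12)*14=168 best=168 * → r--
[0,13] min(18,13)*13=169 best=169 * → r--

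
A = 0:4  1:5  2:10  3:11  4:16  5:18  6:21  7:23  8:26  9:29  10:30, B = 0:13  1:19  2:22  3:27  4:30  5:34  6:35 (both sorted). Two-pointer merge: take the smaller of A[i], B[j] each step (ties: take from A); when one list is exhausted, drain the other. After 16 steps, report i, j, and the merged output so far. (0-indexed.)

i=11, j=5, merged so far=[4, 5, 10, 11, 13, 16, 18, 19, 21, 22, 23, 26, 27, 29, 30, 30]

i=0 j=0: A[i]=4<=B[j]=13 take 4, i++
i=1 j=0: A[i]=5<=B[j]=13 take 5, i++
i=2 j=0: A[i]=10<=B[j]=13 take 10, i++
i=3 j=0: A[i]=11<=B[j]=13 take 11, i++
i=4 j=0: A[i]=16>B[j]=13 take 13, j++
i=4 j=1: A[i]=16<=B[j]=19 take 16, i++
i=5 j=1: A[i]=18<=B[j]=19 take 18, i++
i=6 j=1: A[i]=21>B[j]=19 take 19, j++
i=6 j=2: A[i]=21<=B[j]=22 take 21, i++
i=7 j=2: A[i]=23>B[j]=22 take 22, j++
i=7 j=3: A[i]=23<=B[j]=27 take 23, i++
i=8 j=3: A[i]=26<=B[j]=27 take 26, i++
i=9 j=3: A[i]=29>B[j]=27 take 27, j++
i=9 j=4: A[i]=29<=B[j]=30 take 29, i++
i=10 j=4: A[i]=30<=B[j]=30 take 30, i++
i=11 j=4: A done, take B[j]=30, j++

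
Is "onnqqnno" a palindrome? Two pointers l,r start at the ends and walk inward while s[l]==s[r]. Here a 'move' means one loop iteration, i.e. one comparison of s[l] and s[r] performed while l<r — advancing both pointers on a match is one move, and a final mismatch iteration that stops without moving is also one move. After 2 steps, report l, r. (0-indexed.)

l=0 r=7: 'o'=='o', l++,r--
l=1 r=6: 'n'=='n', l++,r--

l=2, r=5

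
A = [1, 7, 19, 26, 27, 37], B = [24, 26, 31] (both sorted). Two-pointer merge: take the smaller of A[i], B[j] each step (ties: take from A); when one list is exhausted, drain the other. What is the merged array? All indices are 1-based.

[1, 7, 19, 24, 26, 26, 27, 31, 37]

[i=1,j=1] A[i]=1<=B[j]=24 take 1 → i++
[i=2,j=1] A[i]=7<=B[j]=24 take 7 → i++
[i=3,j=1] A[i]=19<=B[j]=24 take 19 → i++
[i=4,j=1] A[i]=26>B[j]=24 take 24 → j++
[i=4,j=2] A[i]=26<=B[j]=26 take 26 → i++
[i=5,j=2] A[i]=27>B[j]=26 take 26 → j++
[i=5,j=3] A[i]=27<=B[j]=31 take 27 → i++
[i=6,j=3] A[i]=37>B[j]=31 take 31 → j++
[i=6,j=4] B done, take A[i]=37 → i++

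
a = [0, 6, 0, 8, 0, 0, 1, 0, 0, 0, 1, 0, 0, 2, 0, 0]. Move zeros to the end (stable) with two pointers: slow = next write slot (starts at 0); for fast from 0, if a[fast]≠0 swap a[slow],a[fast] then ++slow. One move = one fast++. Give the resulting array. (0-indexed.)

(s=0,f=0) a[fast]=0 → fast++
(s=0,f=1) a[fast]=6≠0 swap→a[0]=6 → slow++,fast++
(s=1,f=2) a[fast]=0 → fast++
(s=1,f=3) a[fast]=8≠0 swap→a[1]=8 → slow++,fast++
(s=2,f=4) a[fast]=0 → fast++
(s=2,f=5) a[fast]=0 → fast++
(s=2,f=6) a[fast]=1≠0 swap→a[2]=1 → slow++,fast++
(s=3,f=7) a[fast]=0 → fast++
(s=3,f=8) a[fast]=0 → fast++
(s=3,f=9) a[fast]=0 → fast++
(s=3,f=10) a[fast]=1≠0 swap→a[3]=1 → slow++,fast++
(s=4,f=11) a[fast]=0 → fast++
(s=4,f=12) a[fast]=0 → fast++
(s=4,f=13) a[fast]=2≠0 swap→a[4]=2 → slow++,fast++
(s=5,f=14) a[fast]=0 → fast++
(s=5,f=15) a[fast]=0 → fast++

[6, 8, 1, 1, 2, 0, 0, 0, 0, 0, 0, 0, 0, 0, 0, 0]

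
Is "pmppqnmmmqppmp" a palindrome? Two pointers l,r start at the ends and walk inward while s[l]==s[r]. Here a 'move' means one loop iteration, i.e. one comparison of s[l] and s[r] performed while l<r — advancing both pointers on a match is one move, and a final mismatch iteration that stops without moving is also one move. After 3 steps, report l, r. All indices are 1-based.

[1,14] 'p'=='p' → l++,r--
[2,13] 'm'=='m' → l++,r--
[3,12] 'p'=='p' → l++,r--

l=4, r=11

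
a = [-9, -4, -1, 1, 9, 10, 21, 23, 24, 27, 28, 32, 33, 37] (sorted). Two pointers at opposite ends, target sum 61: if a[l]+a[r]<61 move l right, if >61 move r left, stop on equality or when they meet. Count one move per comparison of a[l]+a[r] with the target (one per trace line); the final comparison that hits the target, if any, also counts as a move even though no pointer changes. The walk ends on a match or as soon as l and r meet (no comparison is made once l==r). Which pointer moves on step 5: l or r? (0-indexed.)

l

[0,13] -9+37=28 <61 → l++
[1,13] -4+37=33 <61 → l++
[2,13] -1+37=36 <61 → l++
[3,13] 1+37=38 <61 → l++
[4,13] 9+37=46 <61 → l++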